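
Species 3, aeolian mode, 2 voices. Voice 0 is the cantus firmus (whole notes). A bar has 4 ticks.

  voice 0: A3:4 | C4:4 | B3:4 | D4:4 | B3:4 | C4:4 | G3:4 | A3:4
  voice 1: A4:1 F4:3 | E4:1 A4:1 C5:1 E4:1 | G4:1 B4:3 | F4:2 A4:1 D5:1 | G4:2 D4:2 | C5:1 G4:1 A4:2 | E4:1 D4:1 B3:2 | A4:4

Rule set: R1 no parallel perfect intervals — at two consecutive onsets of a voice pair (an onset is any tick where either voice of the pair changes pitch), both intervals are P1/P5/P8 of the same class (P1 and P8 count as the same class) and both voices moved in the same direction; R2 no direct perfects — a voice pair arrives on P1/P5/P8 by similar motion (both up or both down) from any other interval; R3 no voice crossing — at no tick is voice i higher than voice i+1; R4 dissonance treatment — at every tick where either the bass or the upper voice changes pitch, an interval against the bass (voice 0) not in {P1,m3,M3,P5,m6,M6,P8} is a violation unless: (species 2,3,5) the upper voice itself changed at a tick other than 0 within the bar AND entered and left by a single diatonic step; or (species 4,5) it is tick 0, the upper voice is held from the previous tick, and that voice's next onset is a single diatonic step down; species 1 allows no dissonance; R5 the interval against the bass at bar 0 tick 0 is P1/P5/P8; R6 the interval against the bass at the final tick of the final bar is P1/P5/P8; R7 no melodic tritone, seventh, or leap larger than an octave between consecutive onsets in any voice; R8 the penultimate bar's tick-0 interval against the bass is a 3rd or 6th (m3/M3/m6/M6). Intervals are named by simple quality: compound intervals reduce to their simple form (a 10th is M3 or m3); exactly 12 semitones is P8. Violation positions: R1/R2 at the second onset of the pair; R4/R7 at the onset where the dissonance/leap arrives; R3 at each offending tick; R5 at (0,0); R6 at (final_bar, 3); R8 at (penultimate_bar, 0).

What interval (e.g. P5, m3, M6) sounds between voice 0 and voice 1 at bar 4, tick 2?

m3

voice 0=B3 voice 1=D4 -> m3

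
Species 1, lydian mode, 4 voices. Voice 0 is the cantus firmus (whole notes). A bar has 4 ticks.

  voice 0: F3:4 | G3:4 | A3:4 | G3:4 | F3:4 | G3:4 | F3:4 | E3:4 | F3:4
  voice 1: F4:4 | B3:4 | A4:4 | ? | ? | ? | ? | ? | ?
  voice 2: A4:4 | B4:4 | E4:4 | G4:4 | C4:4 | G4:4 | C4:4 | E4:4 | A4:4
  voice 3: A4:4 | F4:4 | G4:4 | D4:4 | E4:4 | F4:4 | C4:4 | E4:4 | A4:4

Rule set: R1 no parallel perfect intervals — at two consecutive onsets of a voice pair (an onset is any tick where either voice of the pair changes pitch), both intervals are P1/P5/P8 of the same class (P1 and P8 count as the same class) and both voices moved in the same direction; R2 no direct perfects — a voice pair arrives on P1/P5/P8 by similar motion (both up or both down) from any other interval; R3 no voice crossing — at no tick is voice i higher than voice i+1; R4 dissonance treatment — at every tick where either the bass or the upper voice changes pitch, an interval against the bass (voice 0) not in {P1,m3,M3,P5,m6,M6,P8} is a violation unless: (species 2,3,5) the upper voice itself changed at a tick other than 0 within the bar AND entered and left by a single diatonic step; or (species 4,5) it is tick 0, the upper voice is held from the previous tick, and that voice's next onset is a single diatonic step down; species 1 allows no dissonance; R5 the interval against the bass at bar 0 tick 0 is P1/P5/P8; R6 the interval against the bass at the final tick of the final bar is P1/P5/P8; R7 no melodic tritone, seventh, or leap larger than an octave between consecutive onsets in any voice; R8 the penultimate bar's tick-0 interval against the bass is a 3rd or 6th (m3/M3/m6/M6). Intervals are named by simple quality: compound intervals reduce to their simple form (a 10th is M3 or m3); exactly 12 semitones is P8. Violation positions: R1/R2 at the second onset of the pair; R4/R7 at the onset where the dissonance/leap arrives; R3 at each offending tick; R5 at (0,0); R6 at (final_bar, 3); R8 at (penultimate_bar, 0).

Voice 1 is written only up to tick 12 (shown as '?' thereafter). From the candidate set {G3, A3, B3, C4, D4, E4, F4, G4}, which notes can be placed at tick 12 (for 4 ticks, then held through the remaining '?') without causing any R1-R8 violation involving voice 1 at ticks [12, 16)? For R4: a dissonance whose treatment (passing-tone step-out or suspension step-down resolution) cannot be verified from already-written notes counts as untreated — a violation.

{E4}

G3: violates R1,R2,R7
A3: violates R4
B3: violates R7
C4: violates R4
D4: violates R2
E4: legal
F4: violates R4
G4: violates R1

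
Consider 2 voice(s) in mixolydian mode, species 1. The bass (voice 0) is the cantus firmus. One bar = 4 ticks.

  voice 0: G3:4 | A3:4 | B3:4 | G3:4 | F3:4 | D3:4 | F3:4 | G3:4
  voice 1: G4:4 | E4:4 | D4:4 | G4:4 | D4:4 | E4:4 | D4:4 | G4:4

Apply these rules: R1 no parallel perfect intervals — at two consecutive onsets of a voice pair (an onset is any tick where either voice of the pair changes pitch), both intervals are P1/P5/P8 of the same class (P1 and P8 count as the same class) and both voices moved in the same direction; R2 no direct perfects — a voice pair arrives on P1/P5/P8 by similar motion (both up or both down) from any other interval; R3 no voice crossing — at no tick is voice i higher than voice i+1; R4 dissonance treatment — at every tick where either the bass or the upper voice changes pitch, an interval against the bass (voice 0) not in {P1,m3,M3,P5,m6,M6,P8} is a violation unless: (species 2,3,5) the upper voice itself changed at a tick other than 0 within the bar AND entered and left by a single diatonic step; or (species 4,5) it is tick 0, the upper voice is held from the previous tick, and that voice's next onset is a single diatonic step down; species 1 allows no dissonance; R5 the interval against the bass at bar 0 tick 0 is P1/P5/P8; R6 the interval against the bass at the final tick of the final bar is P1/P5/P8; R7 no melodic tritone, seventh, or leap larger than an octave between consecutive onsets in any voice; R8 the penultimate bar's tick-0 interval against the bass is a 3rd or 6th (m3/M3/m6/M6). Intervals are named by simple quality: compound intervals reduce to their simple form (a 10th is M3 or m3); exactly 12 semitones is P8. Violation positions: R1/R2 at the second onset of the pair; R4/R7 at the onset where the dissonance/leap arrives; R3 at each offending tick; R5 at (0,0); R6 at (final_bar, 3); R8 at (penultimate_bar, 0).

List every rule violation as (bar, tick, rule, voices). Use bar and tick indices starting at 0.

(5, 0, R4, (0, 1))
(7, 0, R2, (0, 1))

bar 0: v0=G3 v1=G4 downbeat P8
bar 1: v0=A3 v1=E4 downbeat P5
bar 2: v0=B3 v1=D4 downbeat m3
bar 3: v0=G3 v1=G4 downbeat P8
bar 4: v0=F3 v1=D4 downbeat M6
bar 5: v0=D3 v1=E4 downbeat M2
bar 6: v0=F3 v1=D4 downbeat M6
bar 7: v0=G3 v1=G4 downbeat P8
  -> R4 @ bar 5 tick 0 v(0, 1): D3/E4 M2 untreated
  -> R2 @ bar 7 tick 0 v(0, 1): F3/D4 M6 -> G3/G4 P8 similar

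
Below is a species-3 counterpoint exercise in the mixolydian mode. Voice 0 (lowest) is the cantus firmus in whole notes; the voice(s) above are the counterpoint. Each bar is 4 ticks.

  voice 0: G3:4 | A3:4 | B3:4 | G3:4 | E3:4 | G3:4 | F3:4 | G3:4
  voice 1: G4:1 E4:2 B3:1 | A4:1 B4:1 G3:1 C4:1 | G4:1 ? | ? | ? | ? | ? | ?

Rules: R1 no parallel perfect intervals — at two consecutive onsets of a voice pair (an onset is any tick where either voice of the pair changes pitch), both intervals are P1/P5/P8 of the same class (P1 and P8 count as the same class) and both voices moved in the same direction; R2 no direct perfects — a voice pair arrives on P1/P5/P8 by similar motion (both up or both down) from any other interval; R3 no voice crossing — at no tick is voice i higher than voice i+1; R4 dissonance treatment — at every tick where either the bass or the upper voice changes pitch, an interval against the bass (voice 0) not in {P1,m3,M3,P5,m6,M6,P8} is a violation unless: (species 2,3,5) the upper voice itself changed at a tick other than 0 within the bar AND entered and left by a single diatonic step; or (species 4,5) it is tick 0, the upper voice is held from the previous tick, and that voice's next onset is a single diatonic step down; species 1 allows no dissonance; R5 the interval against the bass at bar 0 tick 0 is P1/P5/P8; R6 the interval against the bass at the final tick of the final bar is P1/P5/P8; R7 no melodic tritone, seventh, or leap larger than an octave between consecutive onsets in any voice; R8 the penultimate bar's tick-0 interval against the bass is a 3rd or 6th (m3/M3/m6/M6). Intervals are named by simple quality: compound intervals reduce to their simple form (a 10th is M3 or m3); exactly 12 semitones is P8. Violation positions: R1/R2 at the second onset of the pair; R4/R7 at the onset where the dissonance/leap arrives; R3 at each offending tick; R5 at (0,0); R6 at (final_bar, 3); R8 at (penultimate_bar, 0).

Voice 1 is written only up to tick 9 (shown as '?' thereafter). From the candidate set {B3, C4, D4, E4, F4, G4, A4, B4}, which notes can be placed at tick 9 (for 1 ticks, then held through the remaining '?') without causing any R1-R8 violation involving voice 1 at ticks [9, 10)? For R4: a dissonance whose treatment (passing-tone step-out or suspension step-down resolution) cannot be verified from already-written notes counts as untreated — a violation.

B3: legal
C4: violates R4
D4: legal
E4: violates R4
F4: violates R4
G4: legal
A4: violates R4
B4: legal

{B3, B4, D4, G4}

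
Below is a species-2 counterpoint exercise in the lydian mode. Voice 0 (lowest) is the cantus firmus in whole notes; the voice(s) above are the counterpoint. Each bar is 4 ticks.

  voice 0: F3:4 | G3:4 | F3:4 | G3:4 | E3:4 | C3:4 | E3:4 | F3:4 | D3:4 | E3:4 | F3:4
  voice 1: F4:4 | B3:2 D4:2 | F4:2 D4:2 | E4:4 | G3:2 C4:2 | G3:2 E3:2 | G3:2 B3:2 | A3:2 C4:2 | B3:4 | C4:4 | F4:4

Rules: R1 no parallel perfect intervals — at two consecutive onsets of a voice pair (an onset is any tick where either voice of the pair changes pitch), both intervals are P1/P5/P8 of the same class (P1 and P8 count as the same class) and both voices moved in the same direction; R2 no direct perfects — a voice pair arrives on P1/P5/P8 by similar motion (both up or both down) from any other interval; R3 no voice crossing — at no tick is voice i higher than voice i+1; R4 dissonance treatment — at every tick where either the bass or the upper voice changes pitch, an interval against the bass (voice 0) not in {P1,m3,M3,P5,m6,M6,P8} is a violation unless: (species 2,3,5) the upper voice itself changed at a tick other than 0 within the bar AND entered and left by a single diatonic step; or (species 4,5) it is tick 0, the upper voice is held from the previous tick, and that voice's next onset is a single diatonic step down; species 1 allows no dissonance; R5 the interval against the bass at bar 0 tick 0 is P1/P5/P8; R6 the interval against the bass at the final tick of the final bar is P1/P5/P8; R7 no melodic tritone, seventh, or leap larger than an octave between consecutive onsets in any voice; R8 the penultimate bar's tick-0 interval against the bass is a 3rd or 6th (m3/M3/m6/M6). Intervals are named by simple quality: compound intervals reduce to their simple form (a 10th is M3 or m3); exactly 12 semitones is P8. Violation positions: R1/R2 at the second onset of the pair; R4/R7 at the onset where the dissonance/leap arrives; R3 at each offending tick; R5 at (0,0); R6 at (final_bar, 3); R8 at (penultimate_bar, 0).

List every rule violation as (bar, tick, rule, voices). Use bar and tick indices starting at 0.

bar 0: v0=F3 v1=F4 downbeat P8
bar 1: v0=G3 v1=B3 downbeat M3
bar 2: v0=F3 v1=F4 downbeat P8
bar 3: v0=G3 v1=E4 downbeat M6
bar 4: v0=E3 v1=G3 downbeat m3
bar 5: v0=C3 v1=G3 downbeat P5
bar 6: v0=E3 v1=G3 downbeat m3
bar 7: v0=F3 v1=A3 downbeat M3
bar 8: v0=D3 v1=B3 downbeat M6
bar 9: v0=E3 v1=C4 downbeat m6
bar 10: v0=F3 v1=F4 downbeat P8
  -> R7 @ bar 1 tick 0 v(1,): F4->B3 leap 6st
  -> R2 @ bar 5 tick 0 v(0, 1): E3/C4 m6 -> C3/G3 P5 similar
  -> R2 @ bar 10 tick 0 v(0, 1): E3/C4 m6 -> F3/F4 P8 similar

(1, 0, R7, (1,))
(5, 0, R2, (0, 1))
(10, 0, R2, (0, 1))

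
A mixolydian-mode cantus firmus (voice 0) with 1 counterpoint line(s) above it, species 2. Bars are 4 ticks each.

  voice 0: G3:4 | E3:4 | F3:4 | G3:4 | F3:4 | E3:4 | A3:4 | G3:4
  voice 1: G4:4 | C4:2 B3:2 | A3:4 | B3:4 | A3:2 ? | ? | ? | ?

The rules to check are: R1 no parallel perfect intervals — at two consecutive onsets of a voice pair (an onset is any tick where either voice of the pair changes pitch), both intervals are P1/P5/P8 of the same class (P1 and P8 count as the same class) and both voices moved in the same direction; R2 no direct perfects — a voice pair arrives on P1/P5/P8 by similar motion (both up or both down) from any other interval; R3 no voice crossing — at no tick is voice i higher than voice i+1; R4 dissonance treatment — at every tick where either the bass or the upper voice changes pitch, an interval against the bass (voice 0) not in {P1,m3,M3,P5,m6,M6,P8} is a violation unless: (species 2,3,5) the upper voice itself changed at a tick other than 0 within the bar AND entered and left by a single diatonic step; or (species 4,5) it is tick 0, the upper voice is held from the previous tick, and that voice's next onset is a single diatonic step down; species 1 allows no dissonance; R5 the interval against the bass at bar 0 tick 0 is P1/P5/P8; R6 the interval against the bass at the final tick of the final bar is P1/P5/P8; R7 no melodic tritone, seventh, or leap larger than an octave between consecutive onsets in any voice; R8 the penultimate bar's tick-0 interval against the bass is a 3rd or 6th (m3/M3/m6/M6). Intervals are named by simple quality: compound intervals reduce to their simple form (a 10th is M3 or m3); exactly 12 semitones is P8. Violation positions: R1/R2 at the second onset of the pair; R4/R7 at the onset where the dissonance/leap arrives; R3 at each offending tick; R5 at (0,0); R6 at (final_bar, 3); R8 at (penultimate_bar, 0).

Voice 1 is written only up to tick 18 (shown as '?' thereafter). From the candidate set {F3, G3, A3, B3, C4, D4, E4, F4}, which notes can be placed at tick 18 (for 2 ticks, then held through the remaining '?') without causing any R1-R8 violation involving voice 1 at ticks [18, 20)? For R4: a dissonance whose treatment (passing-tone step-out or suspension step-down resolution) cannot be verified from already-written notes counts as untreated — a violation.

{A3, C4, D4, F3, F4}

F3: legal
G3: violates R4
A3: legal
B3: violates R4
C4: legal
D4: legal
E4: violates R4
F4: legal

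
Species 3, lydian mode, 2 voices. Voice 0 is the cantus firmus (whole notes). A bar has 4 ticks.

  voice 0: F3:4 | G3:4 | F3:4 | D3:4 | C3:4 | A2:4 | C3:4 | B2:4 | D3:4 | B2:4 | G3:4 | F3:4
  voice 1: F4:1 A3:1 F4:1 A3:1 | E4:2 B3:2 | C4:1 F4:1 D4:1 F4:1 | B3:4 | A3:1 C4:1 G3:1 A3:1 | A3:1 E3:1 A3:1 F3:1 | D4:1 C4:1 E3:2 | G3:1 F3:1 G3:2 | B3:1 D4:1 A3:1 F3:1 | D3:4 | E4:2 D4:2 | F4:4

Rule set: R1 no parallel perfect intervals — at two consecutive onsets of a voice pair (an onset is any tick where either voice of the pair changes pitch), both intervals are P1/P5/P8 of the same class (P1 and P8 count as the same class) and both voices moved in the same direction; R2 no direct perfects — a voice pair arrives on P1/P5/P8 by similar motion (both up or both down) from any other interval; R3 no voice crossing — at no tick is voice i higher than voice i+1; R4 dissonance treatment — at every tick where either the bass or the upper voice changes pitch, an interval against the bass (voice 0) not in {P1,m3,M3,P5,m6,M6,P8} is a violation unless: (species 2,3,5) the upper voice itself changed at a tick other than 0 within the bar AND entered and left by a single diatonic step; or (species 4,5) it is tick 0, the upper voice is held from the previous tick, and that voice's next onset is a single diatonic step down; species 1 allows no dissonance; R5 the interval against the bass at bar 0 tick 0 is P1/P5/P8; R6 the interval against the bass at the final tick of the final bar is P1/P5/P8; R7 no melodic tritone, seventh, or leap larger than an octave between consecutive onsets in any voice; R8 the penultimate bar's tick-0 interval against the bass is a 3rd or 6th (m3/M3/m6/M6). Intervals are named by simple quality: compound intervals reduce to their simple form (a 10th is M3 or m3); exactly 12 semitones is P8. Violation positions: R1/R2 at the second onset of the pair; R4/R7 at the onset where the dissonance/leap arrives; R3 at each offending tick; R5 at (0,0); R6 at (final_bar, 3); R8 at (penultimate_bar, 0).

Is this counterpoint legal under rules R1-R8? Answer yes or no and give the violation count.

No (3 violations)

bar 0: v0=F3 v1=F4 (P8)
bar 1: v0=G3 v1=E4 (M6)
bar 2: v0=F3 v1=C4 (P5)
bar 3: v0=D3 v1=B3 (M6)
bar 4: v0=C3 v1=A3 (M6)
bar 5: v0=A2 v1=A3 (P8)
bar 6: v0=C3 v1=D4 (M2)
bar 7: v0=B2 v1=G3 (m6)
bar 8: v0=D3 v1=B3 (M6)
bar 9: v0=B2 v1=D3 (m3)
bar 10: v0=G3 v1=E4 (M6)
bar 11: v0=F3 v1=F4 (P8)
  R7 @ bar3.0: F4->B3 leap 6st
  R4 @ bar6.0: C3/D4 M2 untreated
  R7 @ bar10.0: D3->E4 leap 14st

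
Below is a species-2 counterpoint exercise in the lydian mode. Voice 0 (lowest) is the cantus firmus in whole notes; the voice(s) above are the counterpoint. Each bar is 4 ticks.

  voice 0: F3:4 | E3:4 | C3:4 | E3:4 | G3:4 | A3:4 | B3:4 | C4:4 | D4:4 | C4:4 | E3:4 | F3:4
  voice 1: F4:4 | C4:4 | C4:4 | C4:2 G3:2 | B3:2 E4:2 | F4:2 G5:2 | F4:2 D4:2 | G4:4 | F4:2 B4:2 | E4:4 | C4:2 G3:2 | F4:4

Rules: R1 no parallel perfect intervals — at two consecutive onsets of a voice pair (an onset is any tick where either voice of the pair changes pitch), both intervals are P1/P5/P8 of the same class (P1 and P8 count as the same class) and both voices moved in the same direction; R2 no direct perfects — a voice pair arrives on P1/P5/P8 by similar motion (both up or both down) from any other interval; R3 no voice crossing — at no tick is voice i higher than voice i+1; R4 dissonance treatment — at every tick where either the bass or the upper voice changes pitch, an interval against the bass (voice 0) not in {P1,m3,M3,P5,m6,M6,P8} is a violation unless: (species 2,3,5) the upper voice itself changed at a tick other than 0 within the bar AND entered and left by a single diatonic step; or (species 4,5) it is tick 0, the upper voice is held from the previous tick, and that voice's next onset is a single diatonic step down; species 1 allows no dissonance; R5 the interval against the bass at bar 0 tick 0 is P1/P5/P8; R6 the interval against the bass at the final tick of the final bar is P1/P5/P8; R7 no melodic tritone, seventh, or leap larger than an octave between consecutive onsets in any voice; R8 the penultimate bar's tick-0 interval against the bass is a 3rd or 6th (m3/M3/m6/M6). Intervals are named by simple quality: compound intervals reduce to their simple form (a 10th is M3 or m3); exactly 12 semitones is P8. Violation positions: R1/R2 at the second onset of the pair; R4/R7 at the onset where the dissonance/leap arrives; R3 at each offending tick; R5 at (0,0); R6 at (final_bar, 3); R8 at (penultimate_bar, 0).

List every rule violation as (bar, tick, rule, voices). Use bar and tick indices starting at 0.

(5, 2, R4, (0, 1))
(5, 2, R7, (1,))
(6, 0, R4, (0, 1))
(6, 0, R7, (1,))
(7, 0, R2, (0, 1))
(8, 2, R7, (1,))
(11, 0, R2, (0, 1))
(11, 0, R7, (1,))

bar 0: v0=F3 v1=F4 downbeat P8
bar 1: v0=E3 v1=C4 downbeat m6
bar 2: v0=C3 v1=C4 downbeat P8
bar 3: v0=E3 v1=C4 downbeat m6
bar 4: v0=G3 v1=B3 downbeat M3
bar 5: v0=A3 v1=F4 downbeat m6
bar 6: v0=B3 v1=F4 downbeat TT
bar 7: v0=C4 v1=G4 downbeat P5
bar 8: v0=D4 v1=F4 downbeat m3
bar 9: v0=C4 v1=E4 downbeat M3
bar 10: v0=E3 v1=C4 downbeat m6
bar 11: v0=F3 v1=F4 downbeat P8
  -> R4 @ bar 5 tick 2 v(0, 1): A3/G5 m7 untreated
  -> R7 @ bar 5 tick 2 v(1,): F4->G5 leap 14st
  -> R4 @ bar 6 tick 0 v(0, 1): B3/F4 TT untreated
  -> R7 @ bar 6 tick 0 v(1,): G5->F4 leap 14st
  -> R2 @ bar 7 tick 0 v(0, 1): B3/D4 m3 -> C4/G4 P5 similar
  -> R7 @ bar 8 tick 2 v(1,): F4->B4 leap 6st
  -> R2 @ bar 11 tick 0 v(0, 1): E3/G3 m3 -> F3/F4 P8 similar
  -> R7 @ bar 11 tick 0 v(1,): G3->F4 leap 10st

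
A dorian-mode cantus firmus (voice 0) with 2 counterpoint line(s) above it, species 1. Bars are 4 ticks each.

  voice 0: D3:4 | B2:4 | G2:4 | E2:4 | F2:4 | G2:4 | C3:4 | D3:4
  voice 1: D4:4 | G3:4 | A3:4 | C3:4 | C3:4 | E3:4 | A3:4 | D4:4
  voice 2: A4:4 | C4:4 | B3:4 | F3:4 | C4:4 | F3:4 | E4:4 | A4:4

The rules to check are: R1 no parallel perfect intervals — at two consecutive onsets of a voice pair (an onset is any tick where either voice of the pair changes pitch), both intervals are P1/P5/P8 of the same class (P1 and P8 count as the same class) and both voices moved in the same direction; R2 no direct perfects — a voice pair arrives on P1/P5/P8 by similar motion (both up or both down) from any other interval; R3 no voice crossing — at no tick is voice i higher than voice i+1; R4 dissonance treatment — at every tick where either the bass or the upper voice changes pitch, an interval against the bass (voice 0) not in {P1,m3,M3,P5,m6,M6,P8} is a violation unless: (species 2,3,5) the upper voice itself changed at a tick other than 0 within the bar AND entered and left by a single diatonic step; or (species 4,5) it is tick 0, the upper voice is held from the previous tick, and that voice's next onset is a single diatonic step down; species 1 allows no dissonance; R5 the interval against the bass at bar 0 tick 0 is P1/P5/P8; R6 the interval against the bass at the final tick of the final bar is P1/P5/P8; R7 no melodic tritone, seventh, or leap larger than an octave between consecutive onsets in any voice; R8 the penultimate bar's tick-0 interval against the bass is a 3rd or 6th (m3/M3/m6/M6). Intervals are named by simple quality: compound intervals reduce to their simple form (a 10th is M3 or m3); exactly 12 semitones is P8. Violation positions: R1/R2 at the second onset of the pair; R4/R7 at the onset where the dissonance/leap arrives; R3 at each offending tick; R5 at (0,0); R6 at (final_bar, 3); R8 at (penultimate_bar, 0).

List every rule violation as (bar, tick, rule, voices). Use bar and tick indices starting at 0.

bar 0: v0=D3 v1=D4 v2=A4 downbeat P5
bar 1: v0=B2 v1=G3 v2=C4 downbeat m2
bar 2: v0=G2 v1=A3 v2=B3 downbeat M3
bar 3: v0=E2 v1=C3 v2=F3 downbeat m2
bar 4: v0=F2 v1=C3 v2=C4 downbeat P5
bar 5: v0=G2 v1=E3 v2=F3 downbeat m7
bar 6: v0=C3 v1=A3 v2=E4 downbeat M3
bar 7: v0=D3 v1=D4 v2=A4 downbeat P5
  -> R4 @ bar 1 tick 0 v(0, 2): B2/C4 m2 untreated
  -> R4 @ bar 2 tick 0 v(0, 1): G2/A3 M2 untreated
  -> R4 @ bar 3 tick 0 v(0, 2): E2/F3 m2 untreated
  -> R7 @ bar 3 tick 0 v(2,): B3->F3 leap 6st
  -> R2 @ bar 4 tick 0 v(0, 2): E2/F3 m2 -> F2/C4 P5 similar
  -> R4 @ bar 5 tick 0 v(0, 2): G2/F3 m7 untreated
  -> R2 @ bar 6 tick 0 v(1, 2): E3/F3 m2 -> A3/E4 P5 similar
  -> R7 @ bar 6 tick 0 v(2,): F3->E4 leap 11st
  -> R1 @ bar 7 tick 0 v(1, 2): A3/E4 P5 -> D4/A4 P5 similar
  -> R2 @ bar 7 tick 0 v(0, 1): C3/A3 M6 -> D3/D4 P8 similar
  -> R2 @ bar 7 tick 0 v(0, 2): C3/E4 M3 -> D3/A4 P5 similar

(1, 0, R4, (0, 2))
(2, 0, R4, (0, 1))
(3, 0, R4, (0, 2))
(3, 0, R7, (2,))
(4, 0, R2, (0, 2))
(5, 0, R4, (0, 2))
(6, 0, R2, (1, 2))
(6, 0, R7, (2,))
(7, 0, R1, (1, 2))
(7, 0, R2, (0, 1))
(7, 0, R2, (0, 2))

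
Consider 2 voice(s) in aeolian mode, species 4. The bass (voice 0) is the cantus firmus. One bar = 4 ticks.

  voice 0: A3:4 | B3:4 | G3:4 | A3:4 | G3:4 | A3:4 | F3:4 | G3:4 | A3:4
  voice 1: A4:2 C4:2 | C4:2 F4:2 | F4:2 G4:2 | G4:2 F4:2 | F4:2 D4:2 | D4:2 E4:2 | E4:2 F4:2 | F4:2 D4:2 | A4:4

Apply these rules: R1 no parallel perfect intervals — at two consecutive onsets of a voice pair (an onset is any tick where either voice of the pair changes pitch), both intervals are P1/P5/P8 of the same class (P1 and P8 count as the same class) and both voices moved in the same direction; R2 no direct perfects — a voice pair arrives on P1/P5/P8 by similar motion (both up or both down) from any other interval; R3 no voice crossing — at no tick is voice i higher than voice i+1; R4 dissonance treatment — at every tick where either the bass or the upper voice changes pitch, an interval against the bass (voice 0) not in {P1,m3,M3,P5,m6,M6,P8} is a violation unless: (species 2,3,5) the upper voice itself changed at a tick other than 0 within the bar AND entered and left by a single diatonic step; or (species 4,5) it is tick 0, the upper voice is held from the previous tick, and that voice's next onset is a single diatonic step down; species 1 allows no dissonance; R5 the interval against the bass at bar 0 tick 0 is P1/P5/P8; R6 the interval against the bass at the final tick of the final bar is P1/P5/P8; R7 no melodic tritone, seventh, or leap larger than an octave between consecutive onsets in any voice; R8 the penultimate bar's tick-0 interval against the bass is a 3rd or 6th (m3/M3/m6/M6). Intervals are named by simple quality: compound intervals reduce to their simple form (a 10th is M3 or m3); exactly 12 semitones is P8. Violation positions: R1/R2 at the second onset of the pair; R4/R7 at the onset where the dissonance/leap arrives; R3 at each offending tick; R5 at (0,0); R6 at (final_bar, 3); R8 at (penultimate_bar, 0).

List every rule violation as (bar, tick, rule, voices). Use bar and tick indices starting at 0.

(1, 0, R4, (0, 1))
(1, 2, R4, (0, 1))
(2, 0, R4, (0, 1))
(4, 0, R4, (0, 1))
(5, 0, R4, (0, 1))
(6, 0, R4, (0, 1))
(7, 0, R4, (0, 1))
(7, 0, R8, (0, 1))
(8, 0, R2, (0, 1))

bar 0: v0=A3 v1=A4 downbeat P8
bar 1: v0=B3 v1=C4 downbeat m2
bar 2: v0=G3 v1=F4 downbeat m7
bar 3: v0=A3 v1=G4 downbeat m7
bar 4: v0=G3 v1=F4 downbeat m7
bar 5: v0=A3 v1=D4 downbeat P4
bar 6: v0=F3 v1=E4 downbeat M7
bar 7: v0=G3 v1=F4 downbeat m7
bar 8: v0=A3 v1=A4 downbeat P8
  -> R4 @ bar 1 tick 0 v(0, 1): B3/C4 m2 untreated
  -> R4 @ bar 1 tick 2 v(0, 1): B3/F4 TT untreated
  -> R4 @ bar 2 tick 0 v(0, 1): G3/F4 m7 untreated
  -> R4 @ bar 4 tick 0 v(0, 1): G3/F4 m7 untreated
  -> R4 @ bar 5 tick 0 v(0, 1): A3/D4 P4 untreated
  -> R4 @ bar 6 tick 0 v(0, 1): F3/E4 M7 untreated
  -> R4 @ bar 7 tick 0 v(0, 1): G3/F4 m7 untreated
  -> R8 @ bar 7 tick 0 v(0, 1): penult m7 not 3rd/6th
  -> R2 @ bar 8 tick 0 v(0, 1): G3/D4 P5 -> A3/A4 P8 similar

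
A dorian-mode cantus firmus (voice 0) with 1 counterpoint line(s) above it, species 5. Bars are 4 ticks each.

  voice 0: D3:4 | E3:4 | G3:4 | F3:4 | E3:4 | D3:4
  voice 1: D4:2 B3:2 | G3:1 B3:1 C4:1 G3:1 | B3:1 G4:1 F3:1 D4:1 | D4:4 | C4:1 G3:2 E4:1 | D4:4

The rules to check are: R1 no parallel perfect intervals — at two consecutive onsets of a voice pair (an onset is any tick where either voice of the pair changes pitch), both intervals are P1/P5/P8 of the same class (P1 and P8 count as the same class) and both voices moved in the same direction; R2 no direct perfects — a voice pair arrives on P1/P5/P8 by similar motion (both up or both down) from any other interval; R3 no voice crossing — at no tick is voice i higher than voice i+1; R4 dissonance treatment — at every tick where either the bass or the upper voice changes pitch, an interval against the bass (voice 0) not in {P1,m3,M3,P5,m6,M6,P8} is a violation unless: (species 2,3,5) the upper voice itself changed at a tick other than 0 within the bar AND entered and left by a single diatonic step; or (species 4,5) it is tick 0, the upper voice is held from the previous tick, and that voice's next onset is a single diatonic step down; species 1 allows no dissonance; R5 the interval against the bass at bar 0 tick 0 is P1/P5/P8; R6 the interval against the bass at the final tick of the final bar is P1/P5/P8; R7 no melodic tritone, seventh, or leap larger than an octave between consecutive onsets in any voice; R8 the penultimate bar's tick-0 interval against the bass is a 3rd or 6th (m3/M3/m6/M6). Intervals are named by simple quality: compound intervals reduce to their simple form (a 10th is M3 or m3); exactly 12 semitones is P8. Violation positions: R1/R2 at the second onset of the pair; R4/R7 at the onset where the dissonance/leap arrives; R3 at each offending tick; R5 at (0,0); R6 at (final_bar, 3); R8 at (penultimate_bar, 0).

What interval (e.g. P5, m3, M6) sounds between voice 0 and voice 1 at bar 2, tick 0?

voice 0=G3 voice 1=B3 -> M3

M3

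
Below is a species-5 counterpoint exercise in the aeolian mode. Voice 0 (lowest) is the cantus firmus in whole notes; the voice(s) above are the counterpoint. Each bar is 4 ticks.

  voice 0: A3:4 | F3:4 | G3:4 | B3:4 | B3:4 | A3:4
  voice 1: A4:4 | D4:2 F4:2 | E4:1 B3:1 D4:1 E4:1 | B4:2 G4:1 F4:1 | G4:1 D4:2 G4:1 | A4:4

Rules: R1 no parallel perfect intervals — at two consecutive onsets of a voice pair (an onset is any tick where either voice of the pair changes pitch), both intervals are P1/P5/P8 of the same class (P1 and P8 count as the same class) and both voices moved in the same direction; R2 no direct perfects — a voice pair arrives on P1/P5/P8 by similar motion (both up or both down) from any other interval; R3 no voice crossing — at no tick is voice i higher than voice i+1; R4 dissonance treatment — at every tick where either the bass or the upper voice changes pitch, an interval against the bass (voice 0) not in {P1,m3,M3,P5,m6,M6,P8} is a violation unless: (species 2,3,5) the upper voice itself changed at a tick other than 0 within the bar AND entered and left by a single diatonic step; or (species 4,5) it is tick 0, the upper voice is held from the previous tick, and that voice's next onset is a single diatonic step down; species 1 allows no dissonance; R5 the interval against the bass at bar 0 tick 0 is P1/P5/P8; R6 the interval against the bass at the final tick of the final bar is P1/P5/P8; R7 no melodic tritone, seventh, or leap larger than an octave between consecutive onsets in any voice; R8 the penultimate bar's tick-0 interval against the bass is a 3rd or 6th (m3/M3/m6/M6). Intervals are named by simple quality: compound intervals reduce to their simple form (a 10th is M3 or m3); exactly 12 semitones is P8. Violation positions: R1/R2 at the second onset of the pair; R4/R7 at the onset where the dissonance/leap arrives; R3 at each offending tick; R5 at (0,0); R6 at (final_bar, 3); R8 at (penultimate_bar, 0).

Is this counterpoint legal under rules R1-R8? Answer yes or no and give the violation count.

No (1 violations)

bar 0: v0=A3 v1=A4 (P8)
bar 1: v0=F3 v1=D4 (M6)
bar 2: v0=G3 v1=E4 (M6)
bar 3: v0=B3 v1=B4 (P8)
bar 4: v0=B3 v1=G4 (m6)
bar 5: v0=A3 v1=A4 (P8)
  R2 @ bar3.0: G3/E4 M6 -> B3/B4 P8 similar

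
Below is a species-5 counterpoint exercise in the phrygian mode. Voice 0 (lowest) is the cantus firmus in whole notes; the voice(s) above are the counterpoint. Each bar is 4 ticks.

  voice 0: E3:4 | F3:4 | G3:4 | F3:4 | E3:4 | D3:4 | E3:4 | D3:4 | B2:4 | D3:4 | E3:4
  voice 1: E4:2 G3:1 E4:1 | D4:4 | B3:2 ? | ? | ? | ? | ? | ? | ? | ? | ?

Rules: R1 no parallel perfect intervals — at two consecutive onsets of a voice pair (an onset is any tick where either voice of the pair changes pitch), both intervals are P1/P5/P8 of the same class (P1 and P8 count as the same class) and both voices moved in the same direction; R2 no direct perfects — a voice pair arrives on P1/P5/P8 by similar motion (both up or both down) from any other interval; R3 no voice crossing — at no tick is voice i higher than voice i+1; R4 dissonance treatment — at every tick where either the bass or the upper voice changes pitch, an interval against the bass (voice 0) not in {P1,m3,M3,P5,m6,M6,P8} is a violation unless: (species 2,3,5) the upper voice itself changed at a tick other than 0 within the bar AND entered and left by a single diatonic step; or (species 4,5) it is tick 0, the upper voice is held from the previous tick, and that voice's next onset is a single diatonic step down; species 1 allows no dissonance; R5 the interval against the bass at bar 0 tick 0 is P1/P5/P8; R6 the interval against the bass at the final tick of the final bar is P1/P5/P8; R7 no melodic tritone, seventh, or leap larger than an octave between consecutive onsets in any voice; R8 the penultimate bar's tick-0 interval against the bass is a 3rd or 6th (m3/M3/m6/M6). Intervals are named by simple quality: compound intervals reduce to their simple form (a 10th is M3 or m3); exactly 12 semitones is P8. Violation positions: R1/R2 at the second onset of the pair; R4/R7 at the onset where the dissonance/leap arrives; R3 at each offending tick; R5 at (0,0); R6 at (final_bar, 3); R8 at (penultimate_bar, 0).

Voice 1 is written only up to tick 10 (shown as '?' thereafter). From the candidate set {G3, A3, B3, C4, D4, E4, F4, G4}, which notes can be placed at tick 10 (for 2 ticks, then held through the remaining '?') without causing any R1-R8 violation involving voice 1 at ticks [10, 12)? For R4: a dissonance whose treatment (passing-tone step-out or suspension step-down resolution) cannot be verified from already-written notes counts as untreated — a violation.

{B3, D4, E4, G3, G4}

G3: legal
A3: violates R4
B3: legal
C4: violates R4
D4: legal
E4: legal
F4: violates R4,R7
G4: legal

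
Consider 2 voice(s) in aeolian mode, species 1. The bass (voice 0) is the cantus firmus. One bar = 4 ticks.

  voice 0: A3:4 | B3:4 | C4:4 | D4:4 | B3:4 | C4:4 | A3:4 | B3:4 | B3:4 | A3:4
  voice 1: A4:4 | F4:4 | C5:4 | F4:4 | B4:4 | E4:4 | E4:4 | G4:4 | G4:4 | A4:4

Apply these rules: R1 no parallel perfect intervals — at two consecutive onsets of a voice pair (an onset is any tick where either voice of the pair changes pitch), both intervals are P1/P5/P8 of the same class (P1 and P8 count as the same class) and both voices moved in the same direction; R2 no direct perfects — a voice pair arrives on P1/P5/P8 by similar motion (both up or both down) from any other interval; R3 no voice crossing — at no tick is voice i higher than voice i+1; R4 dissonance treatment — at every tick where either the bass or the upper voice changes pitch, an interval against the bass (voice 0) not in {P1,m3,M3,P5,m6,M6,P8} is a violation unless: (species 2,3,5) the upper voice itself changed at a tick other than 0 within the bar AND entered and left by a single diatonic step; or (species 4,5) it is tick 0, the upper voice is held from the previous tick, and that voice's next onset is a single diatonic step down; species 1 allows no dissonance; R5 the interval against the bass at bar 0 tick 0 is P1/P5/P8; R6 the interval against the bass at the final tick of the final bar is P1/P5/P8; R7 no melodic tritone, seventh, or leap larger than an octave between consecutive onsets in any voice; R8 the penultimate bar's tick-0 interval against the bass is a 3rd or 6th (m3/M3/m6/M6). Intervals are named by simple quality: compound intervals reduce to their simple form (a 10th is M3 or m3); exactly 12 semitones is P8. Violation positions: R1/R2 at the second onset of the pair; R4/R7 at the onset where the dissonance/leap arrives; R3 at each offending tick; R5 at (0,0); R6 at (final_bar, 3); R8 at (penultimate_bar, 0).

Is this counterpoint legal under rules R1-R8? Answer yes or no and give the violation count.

No (3 violations)

bar 0: v0=A3 v1=A4 (P8)
bar 1: v0=B3 v1=F4 (TT)
bar 2: v0=C4 v1=C5 (P8)
bar 3: v0=D4 v1=F4 (m3)
bar 4: v0=B3 v1=B4 (P8)
bar 5: v0=C4 v1=E4 (M3)
bar 6: v0=A3 v1=E4 (P5)
bar 7: v0=B3 v1=G4 (m6)
bar 8: v0=B3 v1=G4 (m6)
bar 9: v0=A3 v1=A4 (P8)
  R4 @ bar1.0: B3/F4 TT untreated
  R2 @ bar2.0: B3/F4 TT -> C4/C5 P8 similar
  R7 @ bar4.0: F4->B4 leap 6st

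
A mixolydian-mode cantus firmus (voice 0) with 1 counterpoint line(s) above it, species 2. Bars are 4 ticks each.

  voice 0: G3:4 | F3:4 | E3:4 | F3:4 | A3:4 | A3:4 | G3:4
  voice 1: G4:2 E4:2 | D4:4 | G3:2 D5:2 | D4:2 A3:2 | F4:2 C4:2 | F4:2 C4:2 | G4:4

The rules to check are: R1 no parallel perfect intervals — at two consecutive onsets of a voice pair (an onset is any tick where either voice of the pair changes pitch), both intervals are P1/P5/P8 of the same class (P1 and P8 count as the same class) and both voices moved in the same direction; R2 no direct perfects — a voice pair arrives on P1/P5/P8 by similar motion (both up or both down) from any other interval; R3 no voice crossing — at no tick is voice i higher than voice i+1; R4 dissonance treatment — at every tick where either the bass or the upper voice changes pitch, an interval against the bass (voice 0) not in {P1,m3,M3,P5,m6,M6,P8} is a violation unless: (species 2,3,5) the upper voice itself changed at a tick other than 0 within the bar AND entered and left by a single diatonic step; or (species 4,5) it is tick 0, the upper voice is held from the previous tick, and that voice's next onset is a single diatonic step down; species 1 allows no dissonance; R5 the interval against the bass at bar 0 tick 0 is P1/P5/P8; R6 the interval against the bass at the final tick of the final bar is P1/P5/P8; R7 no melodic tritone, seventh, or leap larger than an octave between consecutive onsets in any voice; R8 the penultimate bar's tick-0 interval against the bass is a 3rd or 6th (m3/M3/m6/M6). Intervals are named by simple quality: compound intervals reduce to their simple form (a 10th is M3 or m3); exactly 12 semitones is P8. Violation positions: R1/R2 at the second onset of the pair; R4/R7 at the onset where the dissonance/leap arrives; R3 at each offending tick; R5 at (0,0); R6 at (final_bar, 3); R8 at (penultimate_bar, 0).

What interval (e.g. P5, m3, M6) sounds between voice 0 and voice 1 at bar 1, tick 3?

voice 0=F3 voice 1=D4 -> M6

M6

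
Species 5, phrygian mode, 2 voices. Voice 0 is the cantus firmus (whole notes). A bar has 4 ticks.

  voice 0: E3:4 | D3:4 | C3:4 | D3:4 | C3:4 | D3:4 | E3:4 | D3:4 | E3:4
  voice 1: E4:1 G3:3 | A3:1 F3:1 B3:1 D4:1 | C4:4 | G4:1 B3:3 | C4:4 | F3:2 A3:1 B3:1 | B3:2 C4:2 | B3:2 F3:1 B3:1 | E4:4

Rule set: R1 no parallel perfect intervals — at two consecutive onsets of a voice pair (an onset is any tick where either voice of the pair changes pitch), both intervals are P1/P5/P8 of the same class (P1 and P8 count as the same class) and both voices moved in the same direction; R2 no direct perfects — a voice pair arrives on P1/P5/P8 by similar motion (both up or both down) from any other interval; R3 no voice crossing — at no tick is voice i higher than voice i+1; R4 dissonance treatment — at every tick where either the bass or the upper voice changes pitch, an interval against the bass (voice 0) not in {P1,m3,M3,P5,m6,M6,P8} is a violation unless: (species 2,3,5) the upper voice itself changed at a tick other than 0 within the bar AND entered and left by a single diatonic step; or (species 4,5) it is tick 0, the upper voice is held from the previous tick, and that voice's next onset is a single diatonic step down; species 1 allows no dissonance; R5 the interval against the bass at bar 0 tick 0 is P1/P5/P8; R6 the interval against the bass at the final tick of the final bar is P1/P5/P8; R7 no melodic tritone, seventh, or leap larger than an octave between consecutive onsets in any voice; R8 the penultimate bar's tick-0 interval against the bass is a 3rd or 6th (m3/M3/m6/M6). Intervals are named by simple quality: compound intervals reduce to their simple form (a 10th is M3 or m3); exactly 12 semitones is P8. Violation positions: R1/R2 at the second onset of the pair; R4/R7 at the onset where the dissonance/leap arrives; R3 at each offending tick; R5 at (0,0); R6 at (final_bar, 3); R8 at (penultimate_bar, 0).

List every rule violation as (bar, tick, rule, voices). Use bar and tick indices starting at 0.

(1, 2, R7, (1,))
(2, 0, R1, (0, 1))
(3, 0, R4, (0, 1))
(7, 2, R7, (1,))
(7, 3, R7, (1,))
(8, 0, R2, (0, 1))

bar 0: v0=E3 v1=E4 downbeat P8
bar 1: v0=D3 v1=A3 downbeat P5
bar 2: v0=C3 v1=C4 downbeat P8
bar 3: v0=D3 v1=G4 downbeat P4
bar 4: v0=C3 v1=C4 downbeat P8
bar 5: v0=D3 v1=F3 downbeat m3
bar 6: v0=E3 v1=B3 downbeat P5
bar 7: v0=D3 v1=B3 downbeat M6
bar 8: v0=E3 v1=E4 downbeat P8
  -> R7 @ bar 1 tick 2 v(1,): F3->B3 leap 6st
  -> R1 @ bar 2 tick 0 v(0, 1): D3/D4 P8 -> C3/C4 P8 similar
  -> R4 @ bar 3 tick 0 v(0, 1): D3/G4 P4 untreated
  -> R7 @ bar 7 tick 2 v(1,): B3->F3 leap 6st
  -> R7 @ bar 7 tick 3 v(1,): F3->B3 leap 6st
  -> R2 @ bar 8 tick 0 v(0, 1): D3/B3 M6 -> E3/E4 P8 similar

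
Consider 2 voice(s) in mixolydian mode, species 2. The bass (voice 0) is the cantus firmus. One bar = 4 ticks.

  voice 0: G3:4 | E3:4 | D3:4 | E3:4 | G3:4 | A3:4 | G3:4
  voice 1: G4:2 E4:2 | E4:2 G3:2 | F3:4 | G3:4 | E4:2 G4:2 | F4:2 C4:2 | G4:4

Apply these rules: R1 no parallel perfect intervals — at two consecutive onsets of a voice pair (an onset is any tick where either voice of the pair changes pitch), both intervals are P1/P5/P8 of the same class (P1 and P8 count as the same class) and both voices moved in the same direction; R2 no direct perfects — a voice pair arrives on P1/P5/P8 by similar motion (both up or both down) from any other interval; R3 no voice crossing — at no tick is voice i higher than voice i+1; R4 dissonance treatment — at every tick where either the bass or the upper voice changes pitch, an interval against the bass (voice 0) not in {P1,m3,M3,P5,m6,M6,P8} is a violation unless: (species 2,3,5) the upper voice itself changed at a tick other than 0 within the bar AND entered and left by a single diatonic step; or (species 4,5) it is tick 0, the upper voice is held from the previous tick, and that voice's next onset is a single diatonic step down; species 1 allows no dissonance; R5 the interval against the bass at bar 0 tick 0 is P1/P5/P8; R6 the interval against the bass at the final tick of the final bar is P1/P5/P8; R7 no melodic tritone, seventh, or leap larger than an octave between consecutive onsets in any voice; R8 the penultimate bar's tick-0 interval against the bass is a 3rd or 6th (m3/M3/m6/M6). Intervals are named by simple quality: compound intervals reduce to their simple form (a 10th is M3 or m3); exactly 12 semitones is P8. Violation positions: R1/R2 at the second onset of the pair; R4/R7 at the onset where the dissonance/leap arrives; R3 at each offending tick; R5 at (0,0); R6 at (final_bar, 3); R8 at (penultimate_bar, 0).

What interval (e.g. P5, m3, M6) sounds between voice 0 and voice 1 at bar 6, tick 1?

voice 0=G3 voice 1=G4 -> P8

P8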